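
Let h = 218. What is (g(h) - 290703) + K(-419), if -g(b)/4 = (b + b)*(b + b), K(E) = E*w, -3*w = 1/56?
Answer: -176582197/168 ≈ -1.0511e+6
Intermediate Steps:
w = -1/168 (w = -⅓/56 = -⅓*1/56 = -1/168 ≈ -0.0059524)
K(E) = -E/168 (K(E) = E*(-1/168) = -E/168)
g(b) = -16*b² (g(b) = -4*(b + b)*(b + b) = -4*2*b*2*b = -16*b²)
(g(h) - 290703) + K(-419) = (-16*218² - 290703) - 1/168*(-419) = (-16*47524 - 290703) + 419/168 = (-760384 - 290703) + 419/168 = -1051087 + 419/168 = -176582197/168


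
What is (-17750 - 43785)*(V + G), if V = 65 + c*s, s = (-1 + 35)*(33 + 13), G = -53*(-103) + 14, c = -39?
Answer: 3412608030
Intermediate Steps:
G = 5473 (G = 5459 + 14 = 5473)
s = 1564 (s = 34*46 = 1564)
V = -60931 (V = 65 - 39*1564 = 65 - 60996 = -60931)
(-17750 - 43785)*(V + G) = (-17750 - 43785)*(-60931 + 5473) = -61535*(-55458) = 3412608030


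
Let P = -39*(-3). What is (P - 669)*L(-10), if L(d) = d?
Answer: 5520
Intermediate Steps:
P = 117
(P - 669)*L(-10) = (117 - 669)*(-10) = -552*(-10) = 5520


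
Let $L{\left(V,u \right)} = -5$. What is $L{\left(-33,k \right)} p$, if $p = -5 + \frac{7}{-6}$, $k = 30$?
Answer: $\frac{185}{6} \approx 30.833$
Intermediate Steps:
$p = - \frac{37}{6}$ ($p = -5 + 7 \left(- \frac{1}{6}\right) = -5 - \frac{7}{6} = - \frac{37}{6} \approx -6.1667$)
$L{\left(-33,k \right)} p = \left(-5\right) \left(- \frac{37}{6}\right) = \frac{185}{6}$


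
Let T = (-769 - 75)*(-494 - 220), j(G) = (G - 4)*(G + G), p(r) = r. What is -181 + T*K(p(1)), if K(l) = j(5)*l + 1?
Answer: 6628595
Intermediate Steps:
j(G) = 2*G*(-4 + G) (j(G) = (-4 + G)*(2*G) = 2*G*(-4 + G))
K(l) = 1 + 10*l (K(l) = (2*5*(-4 + 5))*l + 1 = (2*5*1)*l + 1 = 10*l + 1 = 1 + 10*l)
T = 602616 (T = -844*(-714) = 602616)
-181 + T*K(p(1)) = -181 + 602616*(1 + 10*1) = -181 + 602616*(1 + 10) = -181 + 602616*11 = -181 + 6628776 = 6628595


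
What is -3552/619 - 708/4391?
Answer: -16035084/2718029 ≈ -5.8995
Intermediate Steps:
-3552/619 - 708/4391 = -16035084/2718029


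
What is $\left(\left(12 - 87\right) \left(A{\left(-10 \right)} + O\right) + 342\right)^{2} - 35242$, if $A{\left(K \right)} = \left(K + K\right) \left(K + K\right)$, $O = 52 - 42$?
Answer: $924611222$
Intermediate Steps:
$O = 10$
$A{\left(K \right)} = 4 K^{2}$ ($A{\left(K \right)} = 2 K 2 K = 4 K^{2}$)
$\left(\left(12 - 87\right) \left(A{\left(-10 \right)} + O\right) + 342\right)^{2} - 35242 = \left(\left(12 - 87\right) \left(4 \left(-10\right)^{2} + 10\right) + 342\right)^{2} - 35242 = \left(- 75 \left(4 \cdot 100 + 10\right) + 342\right)^{2} - 35242 = \left(- 75 \left(400 + 10\right) + 342\right)^{2} - 35242 = \left(\left(-75\right) 410 + 342\right)^{2} - 35242 = \left(-30750 + 342\right)^{2} - 35242 = \left(-30408\right)^{2} - 35242 = 924646464 - 35242 = 924611222$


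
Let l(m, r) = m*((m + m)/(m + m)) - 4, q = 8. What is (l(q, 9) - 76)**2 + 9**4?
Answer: 11745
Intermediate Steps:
l(m, r) = -4 + m (l(m, r) = m*((2*m)/((2*m))) - 4 = m*((2*m)*(1/(2*m))) - 4 = m*1 - 4 = m - 4 = -4 + m)
(l(q, 9) - 76)**2 + 9**4 = ((-4 + 8) - 76)**2 + 9**4 = (4 - 76)**2 + 6561 = (-72)**2 + 6561 = 5184 + 6561 = 11745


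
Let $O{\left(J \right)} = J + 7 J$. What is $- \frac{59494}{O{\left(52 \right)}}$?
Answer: $- \frac{29747}{208} \approx -143.01$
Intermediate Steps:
$O{\left(J \right)} = 8 J$
$- \frac{59494}{O{\left(52 \right)}} = - \frac{59494}{8 \cdot 52} = - \frac{59494}{416} = \left(-59494\right) \frac{1}{416} = - \frac{29747}{208}$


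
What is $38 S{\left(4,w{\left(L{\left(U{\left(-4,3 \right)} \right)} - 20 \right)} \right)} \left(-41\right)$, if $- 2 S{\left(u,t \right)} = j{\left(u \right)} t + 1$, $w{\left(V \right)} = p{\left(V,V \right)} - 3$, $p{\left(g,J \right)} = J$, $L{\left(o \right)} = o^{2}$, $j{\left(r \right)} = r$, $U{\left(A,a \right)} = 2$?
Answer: $-58425$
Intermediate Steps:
$w{\left(V \right)} = -3 + V$ ($w{\left(V \right)} = V - 3 = -3 + V$)
$S{\left(u,t \right)} = - \frac{1}{2} - \frac{t u}{2}$ ($S{\left(u,t \right)} = - \frac{u t + 1}{2} = - \frac{t u + 1}{2} = - \frac{1 + t u}{2} = - \frac{1}{2} - \frac{t u}{2}$)
$38 S{\left(4,w{\left(L{\left(U{\left(-4,3 \right)} \right)} - 20 \right)} \right)} \left(-41\right) = 38 \left(- \frac{1}{2} - \frac{1}{2} \left(-3 + \left(2^{2} - 20\right)\right) 4\right) \left(-41\right) = 38 \left(- \frac{1}{2} - \frac{1}{2} \left(-3 + \left(4 - 20\right)\right) 4\right) \left(-41\right) = 38 \left(- \frac{1}{2} - \frac{1}{2} \left(-3 - 16\right) 4\right) \left(-41\right) = 38 \left(- \frac{1}{2} - \left(- \frac{19}{2}\right) 4\right) \left(-41\right) = 38 \left(- \frac{1}{2} + 38\right) \left(-41\right) = 38 \cdot \frac{75}{2} \left(-41\right) = 1425 \left(-41\right) = -58425$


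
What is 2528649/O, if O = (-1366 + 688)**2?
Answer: 280961/51076 ≈ 5.5008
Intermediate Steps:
O = 459684 (O = (-678)**2 = 459684)
2528649/O = 2528649/459684 = 2528649*(1/459684) = 280961/51076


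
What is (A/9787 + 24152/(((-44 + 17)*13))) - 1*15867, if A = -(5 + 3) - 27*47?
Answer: -54743729330/3435237 ≈ -15936.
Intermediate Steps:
A = -1277 (A = -1*8 - 1269 = -8 - 1269 = -1277)
(A/9787 + 24152/(((-44 + 17)*13))) - 1*15867 = (-1277/9787 + 24152/(((-44 + 17)*13))) - 1*15867 = (-1277*1/9787 + 24152/((-27*13))) - 15867 = (-1277/9787 + 24152/(-351)) - 15867 = (-1277/9787 + 24152*(-1/351)) - 15867 = (-1277/9787 - 24152/351) - 15867 = -236823851/3435237 - 15867 = -54743729330/3435237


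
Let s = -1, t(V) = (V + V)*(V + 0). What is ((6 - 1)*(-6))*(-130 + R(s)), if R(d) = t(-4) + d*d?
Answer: 2910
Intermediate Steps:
t(V) = 2*V**2 (t(V) = (2*V)*V = 2*V**2)
R(d) = 32 + d**2 (R(d) = 2*(-4)**2 + d*d = 2*16 + d**2 = 32 + d**2)
((6 - 1)*(-6))*(-130 + R(s)) = ((6 - 1)*(-6))*(-130 + (32 + (-1)**2)) = (5*(-6))*(-130 + (32 + 1)) = -30*(-130 + 33) = -30*(-97) = 2910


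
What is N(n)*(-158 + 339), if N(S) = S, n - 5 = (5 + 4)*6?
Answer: 10679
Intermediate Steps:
n = 59 (n = 5 + (5 + 4)*6 = 5 + 9*6 = 5 + 54 = 59)
N(n)*(-158 + 339) = 59*(-158 + 339) = 59*181 = 10679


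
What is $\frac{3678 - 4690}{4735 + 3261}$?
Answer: $- \frac{253}{1999} \approx -0.12656$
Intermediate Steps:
$\frac{3678 - 4690}{4735 + 3261} = - \frac{1012}{7996} = \left(-1012\right) \frac{1}{7996} = - \frac{253}{1999}$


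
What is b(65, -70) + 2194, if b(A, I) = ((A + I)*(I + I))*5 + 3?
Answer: 5697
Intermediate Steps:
b(A, I) = 3 + 10*I*(A + I) (b(A, I) = ((A + I)*(2*I))*5 + 3 = (2*I*(A + I))*5 + 3 = 10*I*(A + I) + 3 = 3 + 10*I*(A + I))
b(65, -70) + 2194 = (3 + 10*(-70)² + 10*65*(-70)) + 2194 = (3 + 10*4900 - 45500) + 2194 = (3 + 49000 - 45500) + 2194 = 3503 + 2194 = 5697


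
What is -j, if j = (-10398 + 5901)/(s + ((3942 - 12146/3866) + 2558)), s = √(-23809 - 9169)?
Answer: 36388883647109/52612436882857 - 5600997011*I*√32978/52612436882857 ≈ 0.69164 - 0.019333*I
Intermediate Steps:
s = I*√32978 (s = √(-32978) = I*√32978 ≈ 181.6*I)
j = -4497/(12558427/1933 + I*√32978) (j = (-10398 + 5901)/(I*√32978 + ((3942 - 12146/3866) + 2558)) = -4497/(I*√32978 + ((3942 - 12146*1/3866) + 2558)) = -4497/(I*√32978 + ((3942 - 6073/1933) + 2558)) = -4497/(I*√32978 + (7613813/1933 + 2558)) = -4497/(I*√32978 + 12558427/1933) = -4497/(12558427/1933 + I*√32978) ≈ -0.69164 + 0.019333*I)
-j = -(-36388883647109/52612436882857 + 5600997011*I*√32978/52612436882857) = 36388883647109/52612436882857 - 5600997011*I*√32978/52612436882857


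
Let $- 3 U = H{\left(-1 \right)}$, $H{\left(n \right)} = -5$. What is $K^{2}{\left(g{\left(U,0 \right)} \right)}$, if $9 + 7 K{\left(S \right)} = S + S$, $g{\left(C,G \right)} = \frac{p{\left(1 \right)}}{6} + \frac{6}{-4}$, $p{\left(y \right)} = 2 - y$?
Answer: $\frac{25}{9} \approx 2.7778$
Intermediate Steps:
$U = \frac{5}{3}$ ($U = \left(- \frac{1}{3}\right) \left(-5\right) = \frac{5}{3} \approx 1.6667$)
$g{\left(C,G \right)} = - \frac{4}{3}$ ($g{\left(C,G \right)} = \frac{2 - 1}{6} + \frac{6}{-4} = \left(2 - 1\right) \frac{1}{6} + 6 \left(- \frac{1}{4}\right) = 1 \cdot \frac{1}{6} - \frac{3}{2} = \frac{1}{6} - \frac{3}{2} = - \frac{4}{3}$)
$K{\left(S \right)} = - \frac{9}{7} + \frac{2 S}{7}$ ($K{\left(S \right)} = - \frac{9}{7} + \frac{S + S}{7} = - \frac{9}{7} + \frac{2 S}{7}$)
$K^{2}{\left(g{\left(U,0 \right)} \right)} = \left(- \frac{9}{7} + \frac{2}{7} \left(- \frac{4}{3}\right)\right)^{2} = \left(- \frac{9}{7} - \frac{8}{21}\right)^{2} = \left(- \frac{5}{3}\right)^{2} = \frac{25}{9}$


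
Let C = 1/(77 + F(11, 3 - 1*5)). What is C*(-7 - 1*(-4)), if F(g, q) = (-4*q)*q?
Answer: -3/61 ≈ -0.049180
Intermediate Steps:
F(g, q) = -4*q**2
C = 1/61 (C = 1/(77 - 4*(3 - 1*5)**2) = 1/(77 - 4*(3 - 5)**2) = 1/(77 - 4*(-2)**2) = 1/(77 - 4*4) = 1/(77 - 16) = 1/61 ≈ 0.016393)
C*(-7 - 1*(-4)) = (-7 - 1*(-4))/61 = (-7 + 4)/61 = (1/61)*(-3) = -3/61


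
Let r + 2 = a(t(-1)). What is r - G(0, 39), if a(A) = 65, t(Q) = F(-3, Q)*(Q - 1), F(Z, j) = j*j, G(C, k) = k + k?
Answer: -15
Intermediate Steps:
G(C, k) = 2*k
F(Z, j) = j²
t(Q) = Q²*(-1 + Q) (t(Q) = Q²*(Q - 1) = Q²*(-1 + Q))
r = 63 (r = -2 + 65 = 63)
r - G(0, 39) = 63 - 2*39 = 63 - 1*78 = 63 - 78 = -15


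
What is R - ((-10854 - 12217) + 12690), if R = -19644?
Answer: -9263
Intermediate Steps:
R - ((-10854 - 12217) + 12690) = -19644 - ((-10854 - 12217) + 12690) = -19644 - (-23071 + 12690) = -19644 - 1*(-10381) = -19644 + 10381 = -9263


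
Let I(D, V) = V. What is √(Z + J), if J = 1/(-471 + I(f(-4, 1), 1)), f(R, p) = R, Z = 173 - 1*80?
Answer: √20543230/470 ≈ 9.6435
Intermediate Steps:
Z = 93 (Z = 173 - 80 = 93)
J = -1/470 (J = 1/(-471 + 1) = 1/(-470) = -1/470 ≈ -0.0021277)
√(Z + J) = √(93 - 1/470) = √(43709/470) = √20543230/470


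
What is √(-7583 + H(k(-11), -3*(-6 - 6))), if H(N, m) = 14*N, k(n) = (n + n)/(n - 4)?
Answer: I*√1701555/15 ≈ 86.962*I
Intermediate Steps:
k(n) = 2*n/(-4 + n) (k(n) = (2*n)/(-4 + n) = 2*n/(-4 + n))
√(-7583 + H(k(-11), -3*(-6 - 6))) = √(-7583 + 14*(2*(-11)/(-4 - 11))) = √(-7583 + 14*(2*(-11)/(-15))) = √(-7583 + 14*(2*(-11)*(-1/15))) = √(-7583 + 14*(22/15)) = √(-7583 + 308/15) = √(-113437/15) = I*√1701555/15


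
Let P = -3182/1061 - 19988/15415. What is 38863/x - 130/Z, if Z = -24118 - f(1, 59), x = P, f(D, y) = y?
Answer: -5122431190059275/566207594082 ≈ -9046.9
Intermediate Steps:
P = -70257798/16355315 (P = -3182*1/1061 - 19988*1/15415 = -3182/1061 - 19988/15415 = -70257798/16355315 ≈ -4.2957)
x = -70257798/16355315 ≈ -4.2957
Z = -24177 (Z = -24118 - 1*59 = -24118 - 59 = -24177)
38863/x - 130/Z = 38863/(-70257798/16355315) - 130/(-24177) = 38863*(-16355315/70257798) - 130*(-1/24177) = -635616606845/70257798 + 130/24177 = -5122431190059275/566207594082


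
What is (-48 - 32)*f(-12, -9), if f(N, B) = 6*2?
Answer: -960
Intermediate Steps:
f(N, B) = 12
(-48 - 32)*f(-12, -9) = (-48 - 32)*12 = -80*12 = -960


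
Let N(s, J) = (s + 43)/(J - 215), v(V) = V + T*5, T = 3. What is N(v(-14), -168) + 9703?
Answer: 3716205/383 ≈ 9702.9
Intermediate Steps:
v(V) = 15 + V (v(V) = V + 3*5 = V + 15 = 15 + V)
N(s, J) = (43 + s)/(-215 + J)
N(v(-14), -168) + 9703 = (43 + (15 - 14))/(-215 - 168) + 9703 = (43 + 1)/(-383) + 9703 = -1/383*44 + 9703 = -44/383 + 9703 = 3716205/383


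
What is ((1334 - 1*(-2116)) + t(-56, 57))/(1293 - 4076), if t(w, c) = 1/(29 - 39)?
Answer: -34499/27830 ≈ -1.2396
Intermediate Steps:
t(w, c) = -⅒ (t(w, c) = 1/(-10) = -⅒)
((1334 - 1*(-2116)) + t(-56, 57))/(1293 - 4076) = ((1334 - 1*(-2116)) - ⅒)/(1293 - 4076) = ((1334 + 2116) - ⅒)/(-2783) = (3450 - ⅒)*(-1/2783) = (34499/10)*(-1/2783) = -34499/27830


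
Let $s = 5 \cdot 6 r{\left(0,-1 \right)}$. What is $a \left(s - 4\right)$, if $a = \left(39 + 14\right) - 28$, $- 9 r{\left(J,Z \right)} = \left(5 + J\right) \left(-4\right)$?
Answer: $\frac{4700}{3} \approx 1566.7$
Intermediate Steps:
$r{\left(J,Z \right)} = \frac{20}{9} + \frac{4 J}{9}$ ($r{\left(J,Z \right)} = - \frac{\left(5 + J\right) \left(-4\right)}{9} = - \frac{-20 - 4 J}{9} = \frac{20}{9} + \frac{4 J}{9}$)
$a = 25$ ($a = 53 - 28 = 25$)
$s = \frac{200}{3}$ ($s = 5 \cdot 6 \left(\frac{20}{9} + \frac{4}{9} \cdot 0\right) = 30 \left(\frac{20}{9} + 0\right) = 30 \cdot \frac{20}{9} = \frac{200}{3} \approx 66.667$)
$a \left(s - 4\right) = 25 \left(\frac{200}{3} - 4\right) = 25 \cdot \frac{188}{3} = \frac{4700}{3}$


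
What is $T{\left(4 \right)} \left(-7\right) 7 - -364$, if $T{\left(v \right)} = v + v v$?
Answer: $-616$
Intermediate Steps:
$T{\left(v \right)} = v + v^{2}$
$T{\left(4 \right)} \left(-7\right) 7 - -364 = 4 \left(1 + 4\right) \left(-7\right) 7 - -364 = 4 \cdot 5 \left(-7\right) 7 + 364 = 20 \left(-7\right) 7 + 364 = \left(-140\right) 7 + 364 = -980 + 364 = -616$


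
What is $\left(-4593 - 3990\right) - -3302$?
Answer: $-5281$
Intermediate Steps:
$\left(-4593 - 3990\right) - -3302 = -8583 + \left(-46 + 3348\right) = -8583 + 3302 = -5281$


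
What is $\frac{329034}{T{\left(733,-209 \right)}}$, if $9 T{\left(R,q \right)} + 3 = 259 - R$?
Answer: $- \frac{329034}{53} \approx -6208.2$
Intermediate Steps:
$T{\left(R,q \right)} = \frac{256}{9} - \frac{R}{9}$ ($T{\left(R,q \right)} = - \frac{1}{3} + \frac{259 - R}{9} = - \frac{1}{3} - \left(- \frac{259}{9} + \frac{R}{9}\right) = \frac{256}{9} - \frac{R}{9}$)
$\frac{329034}{T{\left(733,-209 \right)}} = \frac{329034}{\frac{256}{9} - \frac{733}{9}} = \frac{329034}{-53} = 329034 \left(- \frac{1}{53}\right) = - \frac{329034}{53}$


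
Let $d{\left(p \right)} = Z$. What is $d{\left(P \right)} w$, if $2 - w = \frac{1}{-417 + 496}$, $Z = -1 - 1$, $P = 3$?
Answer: $- \frac{314}{79} \approx -3.9747$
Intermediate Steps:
$Z = -2$
$d{\left(p \right)} = -2$
$w = \frac{157}{79}$ ($w = 2 - \frac{1}{-417 + 496} = 2 - \frac{1}{79} = \frac{157}{79} \approx 1.9873$)
$d{\left(P \right)} w = \left(-2\right) \frac{157}{79} = - \frac{314}{79}$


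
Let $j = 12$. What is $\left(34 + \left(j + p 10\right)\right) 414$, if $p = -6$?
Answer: $-5796$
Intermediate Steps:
$\left(34 + \left(j + p 10\right)\right) 414 = \left(34 + \left(12 - 60\right)\right) 414 = \left(34 - 48\right) 414 = \left(-14\right) 414 = -5796$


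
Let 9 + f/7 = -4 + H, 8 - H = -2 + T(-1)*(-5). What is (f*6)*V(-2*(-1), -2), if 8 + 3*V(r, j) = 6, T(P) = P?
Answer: 224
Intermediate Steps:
V(r, j) = -⅔ (V(r, j) = -8/3 + (⅓)*6 = -8/3 + 2 = -⅔)
H = 5 (H = 8 - (-2 - 1*(-5)) = 8 - (-2 + 5) = 8 - 1*3 = 8 - 3 = 5)
f = -56 (f = -63 + 7*(-4 + 5) = -63 + 7*1 = -63 + 7 = -56)
(f*6)*V(-2*(-1), -2) = -56*6*(-⅔) = -336*(-⅔) = 224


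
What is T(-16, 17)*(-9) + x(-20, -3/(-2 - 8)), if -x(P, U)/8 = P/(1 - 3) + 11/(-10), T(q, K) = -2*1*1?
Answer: -266/5 ≈ -53.200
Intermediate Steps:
T(q, K) = -2 (T(q, K) = -2*1 = -2)
x(P, U) = 44/5 + 4*P (x(P, U) = -8*(P/(1 - 3) + 11/(-10)) = -8*(P/(-2) + 11*(-⅒)) = -8*(P*(-½) - 11/10) = -8*(-P/2 - 11/10) = -8*(-11/10 - P/2) = 44/5 + 4*P)
T(-16, 17)*(-9) + x(-20, -3/(-2 - 8)) = -2*(-9) + (44/5 + 4*(-20)) = 18 + (44/5 - 80) = 18 - 356/5 = -266/5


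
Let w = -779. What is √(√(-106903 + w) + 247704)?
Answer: √(247704 + I*√107682) ≈ 497.7 + 0.33*I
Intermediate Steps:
√(√(-106903 + w) + 247704) = √(√(-106903 - 779) + 247704) = √(√(-107682) + 247704) = √(I*√107682 + 247704) = √(247704 + I*√107682)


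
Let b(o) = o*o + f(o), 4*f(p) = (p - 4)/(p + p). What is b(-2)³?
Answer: 42875/512 ≈ 83.740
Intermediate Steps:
f(p) = (-4 + p)/(8*p) (f(p) = ((p - 4)/(p + p))/4 = ((-4 + p)/((2*p)))/4 = ((-4 + p)*(1/(2*p)))/4 = ((-4 + p)/(2*p))/4 = (-4 + p)/(8*p))
b(o) = o² + (-4 + o)/(8*o) (b(o) = o*o + (-4 + o)/(8*o) = o² + (-4 + o)/(8*o))
b(-2)³ = ((⅛)*(-4 - 2 + 8*(-2)³)/(-2))³ = ((⅛)*(-½)*(-4 - 2 + 8*(-8)))³ = ((⅛)*(-½)*(-4 - 2 - 64))³ = ((⅛)*(-½)*(-70))³ = (35/8)³ = 42875/512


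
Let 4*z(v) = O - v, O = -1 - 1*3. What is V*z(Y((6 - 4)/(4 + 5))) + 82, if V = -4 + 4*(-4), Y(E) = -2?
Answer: 92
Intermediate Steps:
O = -4 (O = -1 - 3 = -4)
V = -20 (V = -4 - 16 = -20)
z(v) = -1 - v/4 (z(v) = (-4 - v)/4 = -1 - v/4)
V*z(Y((6 - 4)/(4 + 5))) + 82 = -20*(-1 - 1/4*(-2)) + 82 = -20*(-1 + 1/2) + 82 = -20*(-1/2) + 82 = 10 + 82 = 92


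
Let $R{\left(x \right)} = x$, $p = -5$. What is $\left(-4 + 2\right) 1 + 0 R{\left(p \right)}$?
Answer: $-2$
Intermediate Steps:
$\left(-4 + 2\right) 1 + 0 R{\left(p \right)} = \left(-4 + 2\right) 1 + 0 \left(-5\right) = \left(-2\right) 1 + 0 = -2 + 0 = -2$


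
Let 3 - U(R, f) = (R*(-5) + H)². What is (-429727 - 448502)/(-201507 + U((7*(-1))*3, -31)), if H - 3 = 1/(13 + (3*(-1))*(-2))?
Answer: 317040669/76957753 ≈ 4.1197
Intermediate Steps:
H = 58/19 (H = 3 + 1/(13 + (3*(-1))*(-2)) = 3 + 1/(13 - 3*(-2)) = 3 + 1/(13 + 6) = 3 + 1/19 = 58/19 ≈ 3.0526)
U(R, f) = 3 - (58/19 - 5*R)² (U(R, f) = 3 - (R*(-5) + 58/19)² = 3 - (-5*R + 58/19)² = 3 - (58/19 - 5*R)²)
(-429727 - 448502)/(-201507 + U((7*(-1))*3, -31)) = (-429727 - 448502)/(-201507 + (3 - (-58 + 95*((7*(-1))*3))²/361)) = -878229/(-201507 + (3 - (-58 + 95*(-7*3))²/361)) = -878229/(-201507 + (3 - (-58 + 95*(-21))²/361)) = -878229/(-201507 + (3 - (-58 - 1995)²/361)) = -878229/(-201507 + (3 - 1/361*(-2053)²)) = -878229/(-201507 + (3 - 1/361*4214809)) = -878229/(-201507 + (3 - 4214809/361)) = -878229/(-201507 - 4213726/361) = -878229/(-76957753/361) = -878229*(-361/76957753) = 317040669/76957753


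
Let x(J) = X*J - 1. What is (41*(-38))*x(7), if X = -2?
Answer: 23370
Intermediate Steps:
x(J) = -1 - 2*J (x(J) = -2*J - 1 = -1 - 2*J)
(41*(-38))*x(7) = (41*(-38))*(-1 - 2*7) = -1558*(-1 - 14) = -1558*(-15) = 23370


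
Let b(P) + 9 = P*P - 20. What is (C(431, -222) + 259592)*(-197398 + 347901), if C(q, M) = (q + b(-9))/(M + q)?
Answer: 8165572021133/209 ≈ 3.9070e+10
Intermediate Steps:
b(P) = -29 + P² (b(P) = -9 + (P*P - 20) = -9 + (P² - 20) = -9 + (-20 + P²) = -29 + P²)
C(q, M) = (52 + q)/(M + q) (C(q, M) = (q + (-29 + (-9)²))/(M + q) = (q + (-29 + 81))/(M + q) = (q + 52)/(M + q) = (52 + q)/(M + q))
(C(431, -222) + 259592)*(-197398 + 347901) = ((52 + 431)/(-222 + 431) + 259592)*(-197398 + 347901) = (483/209 + 259592)*150503 = (54255211/209)*150503 = 8165572021133/209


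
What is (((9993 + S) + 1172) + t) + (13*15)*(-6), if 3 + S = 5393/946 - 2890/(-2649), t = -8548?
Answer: 3635617573/2505954 ≈ 1450.8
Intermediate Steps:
S = 9502135/2505954 (S = -3 + (5393/946 - 2890/(-2649)) = -3 + (5393*(1/946) - 2890*(-1/2649)) = -3 + (5393/946 + 2890/2649) = -3 + 17019997/2505954 = 9502135/2505954 ≈ 3.7918)
(((9993 + S) + 1172) + t) + (13*15)*(-6) = (((9993 + 9502135/2505954) + 1172) - 8548) + (13*15)*(-6) = ((25051500457/2505954 + 1172) - 8548) + 195*(-6) = (27988478545/2505954 - 8548) - 1170 = 6567583753/2505954 - 1170 = 3635617573/2505954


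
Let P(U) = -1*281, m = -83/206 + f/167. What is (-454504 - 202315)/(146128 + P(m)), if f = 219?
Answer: -656819/145847 ≈ -4.5035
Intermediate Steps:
m = 31253/34402 (m = -83/206 + 219/167 = 31253/34402 ≈ 0.90846)
P(U) = -281
(-454504 - 202315)/(146128 + P(m)) = (-454504 - 202315)/(146128 - 281) = -656819/145847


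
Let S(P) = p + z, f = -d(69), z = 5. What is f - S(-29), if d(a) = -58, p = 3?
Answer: 50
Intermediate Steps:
f = 58 (f = -1*(-58) = 58)
S(P) = 8 (S(P) = 3 + 5 = 8)
f - S(-29) = 58 - 1*8 = 58 - 8 = 50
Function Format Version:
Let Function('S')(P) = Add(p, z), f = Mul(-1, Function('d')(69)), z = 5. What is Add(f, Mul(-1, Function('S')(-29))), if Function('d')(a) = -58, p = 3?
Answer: 50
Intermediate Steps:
f = 58 (f = Mul(-1, -58) = 58)
Function('S')(P) = 8 (Function('S')(P) = Add(3, 5) = 8)
Add(f, Mul(-1, Function('S')(-29))) = Add(58, Mul(-1, 8)) = Add(58, -8) = 50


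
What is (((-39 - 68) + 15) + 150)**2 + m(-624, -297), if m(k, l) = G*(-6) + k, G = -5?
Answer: 2770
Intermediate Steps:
m(k, l) = 30 + k (m(k, l) = -5*(-6) + k = 30 + k)
(((-39 - 68) + 15) + 150)**2 + m(-624, -297) = (((-39 - 68) + 15) + 150)**2 + (30 - 624) = ((-107 + 15) + 150)**2 - 594 = (-92 + 150)**2 - 594 = 58**2 - 594 = 3364 - 594 = 2770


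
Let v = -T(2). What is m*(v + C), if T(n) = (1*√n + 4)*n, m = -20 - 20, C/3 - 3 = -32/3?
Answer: 1240 + 80*√2 ≈ 1353.1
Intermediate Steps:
C = -23 (C = 9 + 3*(-32/3) = 9 - 32 = -23)
m = -40
T(n) = n*(4 + √n) (T(n) = (√n + 4)*n = (4 + √n)*n = n*(4 + √n))
v = -8 - 2*√2 (v = -(2^(3/2) + 4*2) = -(2*√2 + 8) = -(8 + 2*√2) = -8 - 2*√2 ≈ -10.828)
m*(v + C) = -40*((-8 - 2*√2) - 23) = -40*(-31 - 2*√2) = 1240 + 80*√2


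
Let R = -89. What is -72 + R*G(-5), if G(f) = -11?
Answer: 907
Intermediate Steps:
-72 + R*G(-5) = -72 - 89*(-11) = -72 + 979 = 907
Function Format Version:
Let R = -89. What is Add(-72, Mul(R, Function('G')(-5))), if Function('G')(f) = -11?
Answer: 907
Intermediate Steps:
Add(-72, Mul(R, Function('G')(-5))) = Add(-72, Mul(-89, -11)) = Add(-72, 979) = 907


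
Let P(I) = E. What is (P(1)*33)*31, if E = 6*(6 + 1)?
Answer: 42966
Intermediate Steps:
E = 42 (E = 6*7 = 42)
P(I) = 42
(P(1)*33)*31 = (42*33)*31 = 1386*31 = 42966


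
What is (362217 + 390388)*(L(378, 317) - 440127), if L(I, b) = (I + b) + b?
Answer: -330480144575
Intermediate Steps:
L(I, b) = I + 2*b
(362217 + 390388)*(L(378, 317) - 440127) = (362217 + 390388)*((378 + 2*317) - 440127) = 752605*((378 + 634) - 440127) = 752605*(1012 - 440127) = 752605*(-439115) = -330480144575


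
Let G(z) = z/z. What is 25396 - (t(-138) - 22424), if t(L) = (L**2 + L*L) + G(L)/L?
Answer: 1343017/138 ≈ 9732.0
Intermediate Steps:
G(z) = 1
t(L) = 1/L + 2*L**2 (t(L) = (L**2 + L*L) + 1/L = (L**2 + L**2) + 1/L = 2*L**2 + 1/L = 1/L + 2*L**2)
25396 - (t(-138) - 22424) = 25396 - ((1 + 2*(-138)**3)/(-138) - 22424) = 25396 - (-(1 + 2*(-2628072))/138 - 22424) = 25396 - (-(1 - 5256144)/138 - 22424) = 25396 - (-1/138*(-5256143) - 22424) = 25396 - (5256143/138 - 22424) = 25396 - 1*2161631/138 = 25396 - 2161631/138 = 1343017/138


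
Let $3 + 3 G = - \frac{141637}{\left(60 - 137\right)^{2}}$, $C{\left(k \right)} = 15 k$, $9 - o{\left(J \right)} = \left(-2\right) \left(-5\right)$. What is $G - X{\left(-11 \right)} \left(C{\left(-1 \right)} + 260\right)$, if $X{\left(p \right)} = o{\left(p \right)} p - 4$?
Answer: $- \frac{30664129}{17787} \approx -1724.0$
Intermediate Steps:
$o{\left(J \right)} = -1$ ($o{\left(J \right)} = 9 - \left(-2\right) \left(-5\right) = 9 - 10 = -1$)
$X{\left(p \right)} = -4 - p$ ($X{\left(p \right)} = - p - 4 = -4 - p$)
$G = - \frac{159424}{17787}$ ($G = -1 + \frac{\left(-141637\right) \frac{1}{\left(60 - 137\right)^{2}}}{3} = -1 + \frac{\left(-141637\right) \frac{1}{\left(-77\right)^{2}}}{3} = -1 + \frac{\left(-141637\right) \frac{1}{5929}}{3} = -1 + \frac{1}{3} \left(- \frac{141637}{5929}\right) = -1 - \frac{141637}{17787} = - \frac{159424}{17787} \approx -8.963$)
$G - X{\left(-11 \right)} \left(C{\left(-1 \right)} + 260\right) = - \frac{159424}{17787} - \left(-4 - -11\right) \left(15 \left(-1\right) + 260\right) = - \frac{159424}{17787} - \left(-4 + 11\right) \left(-15 + 260\right) = - \frac{159424}{17787} - 7 \cdot 245 = - \frac{159424}{17787} - 1715 = - \frac{30664129}{17787}$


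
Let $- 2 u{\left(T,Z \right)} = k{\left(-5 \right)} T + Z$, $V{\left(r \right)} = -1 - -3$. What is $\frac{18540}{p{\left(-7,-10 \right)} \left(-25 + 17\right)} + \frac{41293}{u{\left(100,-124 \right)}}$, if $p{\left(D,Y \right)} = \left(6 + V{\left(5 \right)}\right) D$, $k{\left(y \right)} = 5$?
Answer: $- \frac{938359}{5264} \approx -178.26$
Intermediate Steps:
$V{\left(r \right)} = 2$ ($V{\left(r \right)} = -1 + 3 = 2$)
$u{\left(T,Z \right)} = - \frac{5 T}{2} - \frac{Z}{2}$ ($u{\left(T,Z \right)} = - \frac{5 T + Z}{2} = - \frac{Z + 5 T}{2} = - \frac{5 T}{2} - \frac{Z}{2}$)
$p{\left(D,Y \right)} = 8 D$ ($p{\left(D,Y \right)} = \left(6 + 2\right) D = 8 D$)
$\frac{18540}{p{\left(-7,-10 \right)} \left(-25 + 17\right)} + \frac{41293}{u{\left(100,-124 \right)}} = \frac{18540}{8 \left(-7\right) \left(-25 + 17\right)} + \frac{41293}{\left(- \frac{5}{2}\right) 100 - -62} = \frac{18540}{\left(-56\right) \left(-8\right)} + \frac{41293}{-250 + 62} = \frac{18540}{448} + \frac{41293}{-188} = 18540 \cdot \frac{1}{448} + 41293 \left(- \frac{1}{188}\right) = \frac{4635}{112} - \frac{41293}{188} = - \frac{938359}{5264}$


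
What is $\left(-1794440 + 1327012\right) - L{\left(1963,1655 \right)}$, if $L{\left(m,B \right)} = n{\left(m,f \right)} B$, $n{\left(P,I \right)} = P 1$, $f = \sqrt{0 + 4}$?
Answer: $-3716193$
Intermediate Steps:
$f = 2$ ($f = \sqrt{4} = 2$)
$n{\left(P,I \right)} = P$
$L{\left(m,B \right)} = B m$ ($L{\left(m,B \right)} = m B = B m$)
$\left(-1794440 + 1327012\right) - L{\left(1963,1655 \right)} = \left(-1794440 + 1327012\right) - 1655 \cdot 1963 = -467428 - 3248765 = -3716193$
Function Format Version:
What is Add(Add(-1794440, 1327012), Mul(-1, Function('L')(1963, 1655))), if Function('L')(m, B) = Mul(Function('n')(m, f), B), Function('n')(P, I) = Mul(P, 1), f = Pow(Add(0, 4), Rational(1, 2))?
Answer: -3716193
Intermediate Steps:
f = 2 (f = Pow(4, Rational(1, 2)) = 2)
Function('n')(P, I) = P
Function('L')(m, B) = Mul(B, m) (Function('L')(m, B) = Mul(m, B) = Mul(B, m))
Add(Add(-1794440, 1327012), Mul(-1, Function('L')(1963, 1655))) = Add(Add(-1794440, 1327012), Mul(-1, Mul(1655, 1963))) = Add(-467428, Mul(-1, 3248765)) = Add(-467428, -3248765) = -3716193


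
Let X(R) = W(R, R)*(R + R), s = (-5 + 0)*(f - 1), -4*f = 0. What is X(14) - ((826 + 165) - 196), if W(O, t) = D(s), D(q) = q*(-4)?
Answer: -1355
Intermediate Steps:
f = 0 (f = -1/4*0 = 0)
s = 5 (s = (-5 + 0)*(0 - 1) = -5*(-1) = 5)
D(q) = -4*q
W(O, t) = -20 (W(O, t) = -4*5 = -20)
X(R) = -40*R (X(R) = -20*(R + R) = -40*R)
X(14) - ((826 + 165) - 196) = -40*14 - ((826 + 165) - 196) = -560 - (991 - 196) = -560 - 1*795 = -560 - 795 = -1355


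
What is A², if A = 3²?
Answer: 81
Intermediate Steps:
A = 9
A² = 9² = 81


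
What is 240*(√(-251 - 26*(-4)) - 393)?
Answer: -94320 + 1680*I*√3 ≈ -94320.0 + 2909.8*I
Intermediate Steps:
240*(√(-251 - 26*(-4)) - 393) = 240*(√(-251 + 104) - 393) = 240*(√(-147) - 393) = 240*(7*I*√3 - 393) = 240*(-393 + 7*I*√3) = -94320 + 1680*I*√3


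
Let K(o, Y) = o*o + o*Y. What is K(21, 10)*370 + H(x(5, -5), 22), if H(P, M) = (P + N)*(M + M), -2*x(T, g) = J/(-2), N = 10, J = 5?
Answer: 241365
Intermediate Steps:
x(T, g) = 5/4 (x(T, g) = -5/(2*(-2)) = -5*(-1)/(2*2) = -½*(-5/2) = 5/4)
K(o, Y) = o² + Y*o
H(P, M) = 2*M*(10 + P) (H(P, M) = (P + 10)*(M + M) = (10 + P)*(2*M) = 2*M*(10 + P))
K(21, 10)*370 + H(x(5, -5), 22) = (21*(10 + 21))*370 + 2*22*(10 + 5/4) = (21*31)*370 + 2*22*(45/4) = 651*370 + 495 = 240870 + 495 = 241365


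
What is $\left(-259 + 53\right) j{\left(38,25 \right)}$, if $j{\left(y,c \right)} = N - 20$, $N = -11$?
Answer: $6386$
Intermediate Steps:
$j{\left(y,c \right)} = -31$ ($j{\left(y,c \right)} = -11 - 20 = -31$)
$\left(-259 + 53\right) j{\left(38,25 \right)} = \left(-259 + 53\right) \left(-31\right) = \left(-206\right) \left(-31\right) = 6386$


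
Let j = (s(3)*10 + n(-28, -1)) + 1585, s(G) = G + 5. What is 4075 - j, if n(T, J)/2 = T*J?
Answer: 2354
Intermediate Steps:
s(G) = 5 + G
n(T, J) = 2*J*T (n(T, J) = 2*(T*J) = 2*(J*T) = 2*J*T)
j = 1721 (j = ((5 + 3)*10 + 2*(-1)*(-28)) + 1585 = (8*10 + 56) + 1585 = (80 + 56) + 1585 = 136 + 1585 = 1721)
4075 - j = 4075 - 1*1721 = 4075 - 1721 = 2354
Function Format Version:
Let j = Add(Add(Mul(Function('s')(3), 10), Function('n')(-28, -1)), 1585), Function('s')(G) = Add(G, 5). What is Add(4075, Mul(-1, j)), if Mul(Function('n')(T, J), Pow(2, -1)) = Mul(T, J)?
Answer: 2354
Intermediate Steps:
Function('s')(G) = Add(5, G)
Function('n')(T, J) = Mul(2, J, T) (Function('n')(T, J) = Mul(2, Mul(T, J)) = Mul(2, Mul(J, T)) = Mul(2, J, T))
j = 1721 (j = Add(Add(Mul(Add(5, 3), 10), Mul(2, -1, -28)), 1585) = Add(Add(Mul(8, 10), 56), 1585) = Add(Add(80, 56), 1585) = Add(136, 1585) = 1721)
Add(4075, Mul(-1, j)) = Add(4075, Mul(-1, 1721)) = Add(4075, -1721) = 2354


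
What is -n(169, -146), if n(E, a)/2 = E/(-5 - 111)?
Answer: 169/58 ≈ 2.9138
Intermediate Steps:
n(E, a) = -E/58 (n(E, a) = 2*(E/(-5 - 111)) = 2*(E/(-116)) = 2*(E*(-1/116)) = 2*(-E/116) = -E/58)
-n(169, -146) = -(-1)*169/58 = -1*(-169/58) = 169/58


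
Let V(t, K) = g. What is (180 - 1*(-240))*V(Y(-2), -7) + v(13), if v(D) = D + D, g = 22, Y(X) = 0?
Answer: 9266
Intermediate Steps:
V(t, K) = 22
v(D) = 2*D
(180 - 1*(-240))*V(Y(-2), -7) + v(13) = (180 - 1*(-240))*22 + 2*13 = (180 + 240)*22 + 26 = 420*22 + 26 = 9240 + 26 = 9266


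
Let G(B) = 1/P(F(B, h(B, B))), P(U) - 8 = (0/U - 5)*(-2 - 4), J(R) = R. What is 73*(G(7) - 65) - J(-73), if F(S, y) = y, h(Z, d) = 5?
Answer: -177463/38 ≈ -4670.1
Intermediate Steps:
P(U) = 38 (P(U) = 8 + (0/U - 5)*(-2 - 4) = 8 + (0 - 5)*(-6) = 8 - 5*(-6) = 8 + 30 = 38)
G(B) = 1/38
73*(G(7) - 65) - J(-73) = 73*(1/38 - 65) - 1*(-73) = 73*(-2469/38) + 73 = -180237/38 + 73 = -177463/38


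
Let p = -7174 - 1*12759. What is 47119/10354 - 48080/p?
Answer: 46356237/6657622 ≈ 6.9629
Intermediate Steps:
p = -19933 (p = -7174 - 12759 = -19933)
47119/10354 - 48080/p = 47119/10354 - 48080/(-19933) = 47119*(1/10354) - 48080*(-1/19933) = 47119/10354 + 48080/19933 = 46356237/6657622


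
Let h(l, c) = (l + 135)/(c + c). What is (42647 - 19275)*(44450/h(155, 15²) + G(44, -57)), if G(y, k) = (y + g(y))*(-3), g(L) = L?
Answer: 46570906968/29 ≈ 1.6059e+9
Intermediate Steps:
G(y, k) = -6*y (G(y, k) = (y + y)*(-3) = (2*y)*(-3) = -6*y)
h(l, c) = (135 + l)/(2*c) (h(l, c) = (135 + l)/((2*c)) = (135 + l)*(1/(2*c)) = (135 + l)/(2*c))
(42647 - 19275)*(44450/h(155, 15²) + G(44, -57)) = (42647 - 19275)*(44450/(((135 + 155)/(2*(15²)))) - 6*44) = 23372*(44450/(((½)*290/225)) - 264) = 23372*(44450/(((½)*(1/225)*290)) - 264) = 23372*(44450/(29/45) - 264) = 23372*(44450*(45/29) - 264) = 23372*(2000250/29 - 264) = 23372*(1992594/29) = 46570906968/29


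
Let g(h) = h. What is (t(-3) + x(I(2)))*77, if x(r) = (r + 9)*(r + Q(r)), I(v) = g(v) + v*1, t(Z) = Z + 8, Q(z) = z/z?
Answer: 5390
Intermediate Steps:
Q(z) = 1
t(Z) = 8 + Z
I(v) = 2*v (I(v) = v + v*1 = v + v = 2*v)
x(r) = (1 + r)*(9 + r) (x(r) = (r + 9)*(r + 1) = (9 + r)*(1 + r) = (1 + r)*(9 + r))
(t(-3) + x(I(2)))*77 = ((8 - 3) + (9 + (2*2)² + 10*(2*2)))*77 = (5 + (9 + 4² + 10*4))*77 = (5 + (9 + 16 + 40))*77 = (5 + 65)*77 = 70*77 = 5390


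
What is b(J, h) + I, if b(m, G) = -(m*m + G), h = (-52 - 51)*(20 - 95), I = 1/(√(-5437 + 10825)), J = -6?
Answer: -7761 + √1347/2694 ≈ -7761.0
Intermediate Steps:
I = √1347/2694 (I = 1/(√5388) = 1/(2*√1347) = √1347/2694 ≈ 0.013623)
h = 7725 (h = -103*(-75) = 7725)
b(m, G) = -G - m² (b(m, G) = -(m² + G) = -(G + m²) = -G - m²)
b(J, h) + I = (-1*7725 - 1*(-6)²) + √1347/2694 = (-7725 - 1*36) + √1347/2694 = (-7725 - 36) + √1347/2694 = -7761 + √1347/2694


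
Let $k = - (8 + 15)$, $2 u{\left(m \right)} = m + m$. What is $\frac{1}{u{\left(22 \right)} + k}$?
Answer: $-1$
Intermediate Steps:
$u{\left(m \right)} = m$ ($u{\left(m \right)} = \frac{m + m}{2} = \frac{2 m}{2} = m$)
$k = -23$ ($k = \left(-1\right) 23 = -23$)
$\frac{1}{u{\left(22 \right)} + k} = \frac{1}{22 - 23} = \frac{1}{-1} = -1$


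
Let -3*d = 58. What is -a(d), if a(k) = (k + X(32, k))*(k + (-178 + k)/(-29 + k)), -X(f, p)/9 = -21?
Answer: 3376706/1305 ≈ 2587.5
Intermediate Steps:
d = -58/3 (d = -1/3*58 = -58/3 ≈ -19.333)
X(f, p) = 189 (X(f, p) = -9*(-21) = 189)
a(k) = (189 + k)*(k + (-178 + k)/(-29 + k)) (a(k) = (k + 189)*(k + (-178 + k)/(-29 + k)) = (189 + k)*(k + (-178 + k)/(-29 + k)))
-a(d) = -(-33642 + (-58/3)**3 - 5470*(-58/3) + 161*(-58/3)**2)/(-29 - 58/3) = -(-33642 - 195112/27 + 317260/3 + 161*(3364/9))/(-145/3) = -(-3)*(-33642 - 195112/27 + 317260/3 + 541604/9)/145 = -(-3)*3376706/(145*27) = -1*(-3376706/1305) = 3376706/1305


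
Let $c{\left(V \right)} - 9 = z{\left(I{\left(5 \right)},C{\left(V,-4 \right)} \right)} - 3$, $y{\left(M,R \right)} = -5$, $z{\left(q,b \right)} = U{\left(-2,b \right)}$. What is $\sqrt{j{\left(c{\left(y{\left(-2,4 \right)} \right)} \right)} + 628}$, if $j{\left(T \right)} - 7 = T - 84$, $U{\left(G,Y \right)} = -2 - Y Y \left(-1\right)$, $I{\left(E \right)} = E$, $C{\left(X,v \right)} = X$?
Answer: $2 \sqrt{145} \approx 24.083$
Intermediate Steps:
$U{\left(G,Y \right)} = -2 + Y^{2}$ ($U{\left(G,Y \right)} = -2 - Y^{2} \left(-1\right) = -2 - - Y^{2} = -2 + Y^{2}$)
$z{\left(q,b \right)} = -2 + b^{2}$
$c{\left(V \right)} = 4 + V^{2}$ ($c{\left(V \right)} = 9 + \left(\left(-2 + V^{2}\right) - 3\right) = 9 + \left(-5 + V^{2}\right) = 4 + V^{2}$)
$j{\left(T \right)} = -77 + T$ ($j{\left(T \right)} = 7 + \left(T - 84\right) = 7 + \left(-84 + T\right) = -77 + T$)
$\sqrt{j{\left(c{\left(y{\left(-2,4 \right)} \right)} \right)} + 628} = \sqrt{\left(-77 + \left(4 + \left(-5\right)^{2}\right)\right) + 628} = \sqrt{\left(-77 + \left(4 + 25\right)\right) + 628} = \sqrt{\left(-77 + 29\right) + 628} = \sqrt{-48 + 628} = \sqrt{580} = 2 \sqrt{145}$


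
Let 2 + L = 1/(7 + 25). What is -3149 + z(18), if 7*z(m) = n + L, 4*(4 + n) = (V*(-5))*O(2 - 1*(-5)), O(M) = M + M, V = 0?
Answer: -705567/224 ≈ -3149.9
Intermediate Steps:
O(M) = 2*M
L = -63/32 (L = -2 + 1/(7 + 25) = -2 + 1/32 = -63/32 ≈ -1.9688)
n = -4 (n = -4 + ((0*(-5))*(2*(2 - 1*(-5))))/4 = -4 + (0*(2*(2 + 5)))/4 = -4 + (0*(2*7))/4 = -4 + (0*14)/4 = -4 + (¼)*0 = -4 + 0 = -4)
z(m) = -191/224 (z(m) = (-4 - 63/32)/7 = (⅐)*(-191/32) = -191/224)
-3149 + z(18) = -3149 - 191/224 = -705567/224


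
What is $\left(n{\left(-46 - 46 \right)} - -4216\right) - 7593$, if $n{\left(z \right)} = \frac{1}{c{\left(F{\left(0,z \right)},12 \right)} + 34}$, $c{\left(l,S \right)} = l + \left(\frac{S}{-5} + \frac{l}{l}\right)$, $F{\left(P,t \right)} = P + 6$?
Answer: $- \frac{651756}{193} \approx -3377.0$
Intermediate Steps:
$F{\left(P,t \right)} = 6 + P$
$c{\left(l,S \right)} = 1 + l - \frac{S}{5}$ ($c{\left(l,S \right)} = l + \left(S \left(- \frac{1}{5}\right) + 1\right) = l - \left(-1 + \frac{S}{5}\right) = 1 + l - \frac{S}{5}$)
$n{\left(z \right)} = \frac{5}{193}$ ($n{\left(z \right)} = \frac{1}{\left(1 + \left(6 + 0\right) - \frac{12}{5}\right) + 34} = \frac{1}{\left(1 + 6 - \frac{12}{5}\right) + 34} = \frac{1}{\frac{23}{5} + 34} = \frac{1}{\frac{193}{5}} = \frac{5}{193}$)
$\left(n{\left(-46 - 46 \right)} - -4216\right) - 7593 = \left(\frac{5}{193} - -4216\right) - 7593 = \left(\frac{5}{193} + 4216\right) - 7593 = \frac{813693}{193} - 7593 = - \frac{651756}{193}$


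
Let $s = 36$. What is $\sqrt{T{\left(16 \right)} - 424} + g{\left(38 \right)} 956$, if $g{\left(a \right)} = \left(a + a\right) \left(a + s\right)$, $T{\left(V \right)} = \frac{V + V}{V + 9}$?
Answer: $5376544 + \frac{2 i \sqrt{2642}}{5} \approx 5.3765 \cdot 10^{6} + 20.56 i$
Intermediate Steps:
$T{\left(V \right)} = \frac{2 V}{9 + V}$
$g{\left(a \right)} = 2 a \left(36 + a\right)$ ($g{\left(a \right)} = \left(a + a\right) \left(a + 36\right) = 2 a \left(36 + a\right)$)
$\sqrt{T{\left(16 \right)} - 424} + g{\left(38 \right)} 956 = \sqrt{2 \cdot 16 \frac{1}{9 + 16} - 424} + 2 \cdot 38 \left(36 + 38\right) 956 = \sqrt{2 \cdot 16 \cdot \frac{1}{25} - 424} + 2 \cdot 38 \cdot 74 \cdot 956 = \sqrt{2 \cdot 16 \cdot \frac{1}{25} - 424} + 5624 \cdot 956 = \sqrt{\frac{32}{25} - 424} + 5376544 = \sqrt{- \frac{10568}{25}} + 5376544 = \frac{2 i \sqrt{2642}}{5} + 5376544 = 5376544 + \frac{2 i \sqrt{2642}}{5}$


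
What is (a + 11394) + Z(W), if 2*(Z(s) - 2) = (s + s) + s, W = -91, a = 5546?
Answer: 33611/2 ≈ 16806.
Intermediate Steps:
Z(s) = 2 + 3*s/2 (Z(s) = 2 + ((s + s) + s)/2 = 2 + (2*s + s)/2 = 2 + (3*s)/2 = 2 + 3*s/2)
(a + 11394) + Z(W) = (5546 + 11394) + (2 + (3/2)*(-91)) = 16940 + (2 - 273/2) = 16940 - 269/2 = 33611/2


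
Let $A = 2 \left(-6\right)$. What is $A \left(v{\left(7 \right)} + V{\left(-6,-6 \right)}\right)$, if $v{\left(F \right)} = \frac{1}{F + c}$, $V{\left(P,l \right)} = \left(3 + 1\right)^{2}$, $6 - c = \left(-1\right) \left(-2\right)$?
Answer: $- \frac{2124}{11} \approx -193.09$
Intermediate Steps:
$A = -12$
$c = 4$ ($c = 6 - \left(-1\right) \left(-2\right) = 6 - 2 = 4$)
$V{\left(P,l \right)} = 16$ ($V{\left(P,l \right)} = 4^{2} = 16$)
$v{\left(F \right)} = \frac{1}{4 + F}$ ($v{\left(F \right)} = \frac{1}{F + 4} = \frac{1}{4 + F}$)
$A \left(v{\left(7 \right)} + V{\left(-6,-6 \right)}\right) = - 12 \left(\frac{1}{4 + 7} + 16\right) = - 12 \left(\frac{1}{11} + 16\right) = \left(-12\right) \frac{177}{11} = - \frac{2124}{11}$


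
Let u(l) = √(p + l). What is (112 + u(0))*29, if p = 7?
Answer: 3248 + 29*√7 ≈ 3324.7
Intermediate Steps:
u(l) = √(7 + l)
(112 + u(0))*29 = (112 + √(7 + 0))*29 = (112 + √7)*29 = 3248 + 29*√7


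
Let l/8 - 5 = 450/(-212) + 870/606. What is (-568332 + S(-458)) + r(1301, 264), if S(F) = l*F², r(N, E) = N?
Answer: 35708093857/5353 ≈ 6.6707e+6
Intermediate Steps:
l = 184700/5353 (l = 40 + 8*(450/(-212) + 870/606) = 40 + 8*(450*(-1/212) + 870*(1/606)) = 40 + 8*(-225/106 + 145/101) = 40 + 8*(-7355/10706) = 40 - 29420/5353 = 184700/5353 ≈ 34.504)
S(F) = 184700*F²/5353
(-568332 + S(-458)) + r(1301, 264) = (-568332 + (184700/5353)*(-458)²) + 1301 = (-568332 + (184700/5353)*209764) + 1301 = (-568332 + 38743410800/5353) + 1301 = 35701129604/5353 + 1301 = 35708093857/5353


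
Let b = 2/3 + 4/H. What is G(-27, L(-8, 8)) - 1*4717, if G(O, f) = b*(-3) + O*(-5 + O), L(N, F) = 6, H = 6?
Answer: -3857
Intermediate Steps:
b = 4/3 (b = 2/3 + 4/6 = 2*(1/3) + 4*(1/6) = 2/3 + 2/3 = 4/3 ≈ 1.3333)
G(O, f) = -4 + O*(-5 + O) (G(O, f) = (4/3)*(-3) + O*(-5 + O) = -4 + O*(-5 + O))
G(-27, L(-8, 8)) - 1*4717 = (-4 + (-27)**2 - 5*(-27)) - 1*4717 = (-4 + 729 + 135) - 4717 = 860 - 4717 = -3857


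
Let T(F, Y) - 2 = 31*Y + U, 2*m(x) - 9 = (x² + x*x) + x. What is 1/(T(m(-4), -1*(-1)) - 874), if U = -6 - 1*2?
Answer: -1/849 ≈ -0.0011779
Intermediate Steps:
U = -8 (U = -6 - 2 = -8)
m(x) = 9/2 + x² + x/2 (m(x) = 9/2 + ((x² + x*x) + x)/2 = 9/2 + ((x² + x²) + x)/2 = 9/2 + (2*x² + x)/2 = 9/2 + (x + 2*x²)/2 = 9/2 + (x² + x/2) = 9/2 + x² + x/2)
T(F, Y) = -6 + 31*Y (T(F, Y) = 2 + (31*Y - 8) = 2 + (-8 + 31*Y) = -6 + 31*Y)
1/(T(m(-4), -1*(-1)) - 874) = 1/((-6 + 31*(-1*(-1))) - 874) = 1/((-6 + 31*1) - 874) = 1/((-6 + 31) - 874) = 1/(25 - 874) = 1/(-849) = -1/849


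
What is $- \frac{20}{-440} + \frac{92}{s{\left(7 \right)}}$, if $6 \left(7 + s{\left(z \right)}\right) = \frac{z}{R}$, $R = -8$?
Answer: $- \frac{96809}{7546} \approx -12.829$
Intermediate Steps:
$s{\left(z \right)} = -7 - \frac{z}{48}$ ($s{\left(z \right)} = -7 + \frac{z \frac{1}{-8}}{6} = -7 + \frac{z \left(- \frac{1}{8}\right)}{6} = -7 + \frac{\left(- \frac{1}{8}\right) z}{6} = -7 - \frac{z}{48}$)
$- \frac{20}{-440} + \frac{92}{s{\left(7 \right)}} = - \frac{20}{-440} + \frac{92}{-7 - \frac{7}{48}} = \left(-20\right) \left(- \frac{1}{440}\right) + \frac{92}{-7 - \frac{7}{48}} = \frac{1}{22} + \frac{92}{- \frac{343}{48}} = \frac{1}{22} + 92 \left(- \frac{48}{343}\right) = \frac{1}{22} - \frac{4416}{343} = - \frac{96809}{7546}$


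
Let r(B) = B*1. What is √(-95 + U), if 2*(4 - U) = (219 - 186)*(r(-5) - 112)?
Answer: √7358/2 ≈ 42.889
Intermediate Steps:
r(B) = B
U = 3869/2 (U = 4 - (219 - 186)*(-5 - 112)/2 = 4 - 33*(-117)/2 = 4 - ½*(-3861) = 4 + 3861/2 = 3869/2 ≈ 1934.5)
√(-95 + U) = √(-95 + 3869/2) = √(3679/2) = √7358/2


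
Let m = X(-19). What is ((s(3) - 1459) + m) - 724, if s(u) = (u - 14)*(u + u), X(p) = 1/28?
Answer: -62971/28 ≈ -2249.0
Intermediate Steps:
X(p) = 1/28
s(u) = 2*u*(-14 + u) (s(u) = (-14 + u)*(2*u) = 2*u*(-14 + u))
m = 1/28 ≈ 0.035714
((s(3) - 1459) + m) - 724 = ((2*3*(-14 + 3) - 1459) + 1/28) - 724 = ((2*3*(-11) - 1459) + 1/28) - 724 = ((-66 - 1459) + 1/28) - 724 = (-1525 + 1/28) - 724 = -42699/28 - 724 = -62971/28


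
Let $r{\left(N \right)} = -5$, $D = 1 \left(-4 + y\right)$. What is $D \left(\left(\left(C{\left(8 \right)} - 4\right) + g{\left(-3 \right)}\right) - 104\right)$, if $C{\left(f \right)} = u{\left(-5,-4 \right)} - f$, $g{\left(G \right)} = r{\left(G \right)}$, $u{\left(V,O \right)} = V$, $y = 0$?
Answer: $504$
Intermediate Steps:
$D = -4$ ($D = 1 \left(-4 + 0\right) = 1 \left(-4\right) = -4$)
$g{\left(G \right)} = -5$
$C{\left(f \right)} = -5 - f$
$D \left(\left(\left(C{\left(8 \right)} - 4\right) + g{\left(-3 \right)}\right) - 104\right) = - 4 \left(\left(\left(\left(-5 - 8\right) - 4\right) - 5\right) - 104\right) = - 4 \left(\left(\left(-13 - 4\right) - 5\right) - 104\right) = - 4 \left(\left(-17 - 5\right) - 104\right) = - 4 \left(-22 - 104\right) = \left(-4\right) \left(-126\right) = 504$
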